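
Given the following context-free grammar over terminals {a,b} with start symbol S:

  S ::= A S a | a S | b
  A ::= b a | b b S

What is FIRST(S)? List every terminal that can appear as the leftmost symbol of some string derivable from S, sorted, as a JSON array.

Compute FIRST by fixpoint:
round 1:
  A via A→b a: +{b}
  S via S→A S a: +{b}
  S via S→a S: +{a}
  S: {a,b}  A: {b}
round 2: (stable)
  S: {a,b}  A: {b}

FIRST(S) = ["a", "b"]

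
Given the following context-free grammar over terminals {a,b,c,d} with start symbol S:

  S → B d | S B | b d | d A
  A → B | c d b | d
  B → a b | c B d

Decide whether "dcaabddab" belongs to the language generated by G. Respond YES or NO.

Convert to CNF:
  S -> B T3 | S B | T1 T3 | T3 A
  A -> T0 T1 | T2 X4 | T2 X5 | d
  B -> T0 T1 | T2 X6
  T0 -> a
  T1 -> b
  T2 -> c
  T3 -> d
  X4 -> B T3
  X5 -> T3 T1
  X6 -> B T3

CYK table (by increasing span):
  T[0,0] 'd' = {A,T3}  orig:{A}
  T[1,1] 'c' = {T2}  orig:{}
  T[2,2] 'a' = {T0}  orig:{}
  T[3,3] 'a' = {T0}  orig:{}
  T[4,4] 'b' = {T1}  orig:{}
  T[5,5] 'd' = {A,T3}  orig:{A}
  T[6,6] 'd' = {A,T3}  orig:{A}
  T[7,7] 'a' = {T0}  orig:{}
  T[8,8] 'b' = {T1}  orig:{}
  T[0,1] 'dc' = ∅
  T[1,2] 'ca' = ∅
  T[2,3] 'aa' = ∅
  T[3,4] 'ab' = {A,B}
  T[4,5] 'bd' = {S}
  T[5,6] 'dd' = {S}
  T[6,7] 'da' = ∅
  T[7,8] 'ab' = {A,B}
  T[0,2] 'dca' = ∅
  T[1,3] 'caa' = ∅
  T[2,4] 'aab' = ∅
  T[3,5] 'abd' = {S,X4,X6}  orig:{S}
  T[4,6] 'bdd' = ∅
  T[5,7] 'dda' = ∅
  T[6,8] 'dab' = {S}
  T[0,3] 'dcaa' = ∅
  T[1,4] 'caab' = ∅
  T[2,5] 'aabd' = ∅
  T[3,6] 'abdd' = ∅
  T[4,7] 'bdda' = ∅
  T[5,8] 'ddab' = {S}
  T[0,4] 'dcaab' = ∅
  T[1,5] 'caabd' = ∅
  T[2,6] 'aabdd' = ∅
  T[3,7] 'abdda' = ∅
  T[4,8] 'bddab' = ∅
  T[0,5] 'dcaabd' = ∅
  T[1,6] 'caabdd' = ∅
  T[2,7] 'aabdda' = ∅
  T[3,8] 'abddab' = ∅
  T[0,6] 'dcaabdd' = ∅
  T[1,7] 'caabdda' = ∅
  T[2,8] 'aabddab' = ∅
  T[0,7] 'dcaabdda' = ∅
  T[1,8] 'caabddab' = ∅
  T[0,8] 'dcaabddab' = ∅

S ∉ T[0,8] ⇒ NO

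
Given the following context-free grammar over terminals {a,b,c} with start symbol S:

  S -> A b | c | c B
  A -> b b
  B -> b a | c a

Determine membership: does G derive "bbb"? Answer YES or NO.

Convert to CNF:
  S -> A T0 | T2 B | c
  A -> T0 T0
  B -> T0 T1 | T2 T1
  T0 -> b
  T1 -> a
  T2 -> c

CYK fill:
  T[0,0] 'b' = {T0}  orig:{}
  T[1,1] 'b' = {T0}  orig:{}
  T[2,2] 'b' = {T0}  orig:{}
  T[0,1] 'bb' = {A}
  T[1,2] 'bb' = {A}
  T[0,2] 'bbb' = {S}

S ∈ T[0,2] ⇒ YES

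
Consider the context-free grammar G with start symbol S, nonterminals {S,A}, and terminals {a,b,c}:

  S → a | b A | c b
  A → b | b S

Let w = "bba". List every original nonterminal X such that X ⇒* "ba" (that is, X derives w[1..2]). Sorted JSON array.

Convert to CNF:
  S -> T0 A | T1 T0 | a
  A -> T0 S | b
  T0 -> b
  T1 -> c

CYK fill, restricted to cells inside w[1..2]:
  cell(1,1) b: {A,T0}  orig:{A}
  cell(2,2) a: {S}
  cell(1,2) ba: {A}

Original NTs in T[1,2] deriving "ba": ["A"]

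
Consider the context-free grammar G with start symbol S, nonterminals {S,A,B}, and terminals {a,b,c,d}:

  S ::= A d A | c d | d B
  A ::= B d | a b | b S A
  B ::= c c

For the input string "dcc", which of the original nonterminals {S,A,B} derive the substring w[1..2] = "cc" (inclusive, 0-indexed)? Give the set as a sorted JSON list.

CNF form of G:
  S -> A X5 | T0 B | T3 T0
  A -> B T0 | T1 T2 | T2 X4
  B -> T3 T3
  T0 -> d
  T1 -> a
  T2 -> b
  T3 -> c
  X4 -> S A
  X5 -> T0 A

Fill CYK table bottom-up (cells [i..j] with 1 ≤ i ≤ j ≤ 2 only):
  T[1,1] 'c' = {T3}  orig:{}
  T[2,2] 'c' = {T3}  orig:{}
  T[1,2] 'cc' = {B}

Original NTs in T[1,2] deriving "cc": ["B"]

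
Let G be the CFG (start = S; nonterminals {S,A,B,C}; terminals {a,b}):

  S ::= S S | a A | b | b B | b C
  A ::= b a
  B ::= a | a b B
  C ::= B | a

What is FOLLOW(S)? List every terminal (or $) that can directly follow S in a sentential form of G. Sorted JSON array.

FIRST iteration:
iter 1:
  A via A→b a: +{b}
  B via B→a: +{a}
  C via C→B: +{a}
  S via S→a A: +{a}
  S via S→b: +{b}
  S: {a,b}  A: {b}  B: {a}  C: {a}
iter 2: done
  S: {a,b}  A: {b}  B: {a}  C: {a}

FOLLOW sets:
seed FOLLOW(S) with $
iter 1:
  S→S S: FOLLOW(S) ⊇ FIRST(S) = {a,b}; new: +{a,b}
  S→a A: FOLLOW(A) ⊇ FOLLOW(S) ⊇ {$,a,b}; new: +{$,a,b}
  S→b B: FOLLOW(B) ⊇ FOLLOW(S) ⊇ {$,a,b}; new: +{$,a,b}
  S→b C: FOLLOW(C) ⊇ FOLLOW(S) ⊇ {$,a,b}; new: +{$,a,b}
  S: {$,a,b}  A: {$,a,b}  B: {$,a,b}  C: {$,a,b}
iter 2: (no change)
  S: {$,a,b}  A: {$,a,b}  B: {$,a,b}  C: {$,a,b}

FOLLOW(S) = ["$", "a", "b"]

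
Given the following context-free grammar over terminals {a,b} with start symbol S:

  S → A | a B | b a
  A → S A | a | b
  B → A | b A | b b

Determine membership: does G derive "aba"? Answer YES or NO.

Convert to CNF:
  S -> S A | T0 T1 | T1 B | a | b
  A -> S A | a | b
  B -> S A | T0 A | T0 T0 | a | b
  T0 -> b
  T1 -> a

CYK fill:
  cell(0,0) a: {A,B,S,T1}  orig:{A,B,S}
  cell(1,1) b: {A,B,S,T0}  orig:{A,B,S}
  cell(2,2) a: {A,B,S,T1}  orig:{A,B,S}
  cell(0,1) ab: {A,B,S}
  cell(1,2) ba: {A,B,S}
  cell(0,2) aba: {A,B,S}

S ∈ T[0,2] ⇒ YES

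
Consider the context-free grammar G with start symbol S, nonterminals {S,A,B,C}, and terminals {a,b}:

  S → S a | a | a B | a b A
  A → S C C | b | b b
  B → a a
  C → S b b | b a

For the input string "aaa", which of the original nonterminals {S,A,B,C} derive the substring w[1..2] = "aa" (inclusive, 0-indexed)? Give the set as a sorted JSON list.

CNF form of G:
  S -> S T1 | T1 B | T1 X4 | a
  A -> S X2 | T0 T0 | b
  B -> T1 T1
  C -> S X3 | T0 T1
  T0 -> b
  T1 -> a
  X2 -> C C
  X3 -> T0 T0
  X4 -> T0 A

Fill CYK table bottom-up, restricted to cells inside w[1..2]:
  cell(1,1) a: {S,T1}  orig:{S}
  cell(2,2) a: {S,T1}  orig:{S}
  cell(1,2) aa: {B,S}

Original NTs in T[1,2] deriving "aa": ["B", "S"]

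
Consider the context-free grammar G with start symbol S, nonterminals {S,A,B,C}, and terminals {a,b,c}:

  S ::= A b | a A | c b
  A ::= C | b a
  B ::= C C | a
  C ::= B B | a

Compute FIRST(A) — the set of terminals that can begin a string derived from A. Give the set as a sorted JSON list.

FIRST iteration:
round 1:
  A via A→b a: +{b}
  B via B→a: +{a}
  C via C→B B: +{a}
  S via S→A b: +{b}
  S via S→a A: +{a}
  S via S→c b: +{c}
  FIRST[S]={a,b,c}  FIRST[A]={b}  FIRST[B]={a}  FIRST[C]={a}
round 2:
  A via A→C: +{a}
  FIRST[S]={a,b,c}  FIRST[A]={a,b}  FIRST[B]={a}  FIRST[C]={a}
round 3: (no change)
  FIRST[S]={a,b,c}  FIRST[A]={a,b}  FIRST[B]={a}  FIRST[C]={a}

FIRST(A) = ["a", "b"]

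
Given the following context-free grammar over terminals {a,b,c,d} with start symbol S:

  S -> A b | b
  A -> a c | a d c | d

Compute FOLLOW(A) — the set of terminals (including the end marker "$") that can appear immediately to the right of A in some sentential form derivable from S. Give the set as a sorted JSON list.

Compute FIRST by fixpoint:
pass 1:
  A via A→a c: +{a}
  A via A→d: +{d}
  S via S→A b: +{a,d}
  S via S→b: +{b}
  FIRST(S)={a,b,d}  FIRST(A)={a,d}
pass 2: (no change)
  FIRST(S)={a,b,d}  FIRST(A)={a,d}

Compute FOLLOW by fixpoint:
initialize: $ ∈ FOLLOW(S)
[1]
  S→A b: FOLLOW(A) ⊇ FIRST(b) = {b}; new: +{b}
  FOLLOW[S]={$}  FOLLOW[A]={b}
[2] done
  FOLLOW[S]={$}  FOLLOW[A]={b}

FOLLOW(A) = ["b"]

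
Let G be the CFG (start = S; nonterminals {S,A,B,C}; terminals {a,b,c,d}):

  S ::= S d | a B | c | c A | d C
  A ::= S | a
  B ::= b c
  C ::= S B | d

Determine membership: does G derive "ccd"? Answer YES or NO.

Convert to CNF:
  S -> S T0 | T0 C | T1 B | T2 A | c
  A -> S T0 | T0 C | T1 B | T2 A | a | c
  B -> T3 T2
  C -> S B | d
  T0 -> d
  T1 -> a
  T2 -> c
  T3 -> b

Fill CYK table bottom-up:
  T[0,0] 'c' = {A,S,T2}  orig:{A,S}
  T[1,1] 'c' = {A,S,T2}  orig:{A,S}
  T[2,2] 'd' = {C,T0}  orig:{C}
  T[0,1] 'cc' = {A,S}
  T[1,2] 'cd' = {A,S}
  T[0,2] 'ccd' = {A,S}

S ∈ T[0,2] ⇒ YES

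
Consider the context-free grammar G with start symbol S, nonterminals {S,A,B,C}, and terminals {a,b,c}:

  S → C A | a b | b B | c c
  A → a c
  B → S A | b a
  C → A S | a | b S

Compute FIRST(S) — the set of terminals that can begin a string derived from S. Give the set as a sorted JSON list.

Compute FIRST by fixpoint:
round 1:
  A via A→a c: +{a}
  B via B→b a: +{b}
  C via C→A S: +{a}
  C via C→b S: +{b}
  S via S→C A: +{a,b}
  S via S→c c: +{c}
  FIRST[S]={a,b,c}  FIRST[A]={a}  FIRST[B]={b}  FIRST[C]={a,b}
round 2:
  B via B→S A: +{a,c}
  FIRST[S]={a,b,c}  FIRST[A]={a}  FIRST[B]={a,b,c}  FIRST[C]={a,b}
round 3: (stable)
  FIRST[S]={a,b,c}  FIRST[A]={a}  FIRST[B]={a,b,c}  FIRST[C]={a,b}

FIRST(S) = ["a", "b", "c"]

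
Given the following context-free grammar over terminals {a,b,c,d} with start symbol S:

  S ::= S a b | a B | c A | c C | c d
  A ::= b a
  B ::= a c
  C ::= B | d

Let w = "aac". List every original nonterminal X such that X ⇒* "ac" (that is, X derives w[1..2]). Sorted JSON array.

CNF form of G:
  S -> S X4 | T1 B | T2 A | T2 C | T2 T3
  A -> T0 T1
  B -> T1 T2
  C -> T1 T2 | d
  T0 -> b
  T1 -> a
  T2 -> c
  T3 -> d
  X4 -> T1 T0

CYK table (by increasing span) (cells [i..j] with 1 ≤ i ≤ j ≤ 2 only):
  T[1,1] 'a' = {T1}  orig:{}
  T[2,2] 'c' = {T2}  orig:{}
  T[1,2] 'ac' = {B,C}

Original NTs in T[1,2] deriving "ac": ["B", "C"]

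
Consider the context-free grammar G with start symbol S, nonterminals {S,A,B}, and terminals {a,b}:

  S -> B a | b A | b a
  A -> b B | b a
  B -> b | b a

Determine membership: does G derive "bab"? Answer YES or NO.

CNF form of G:
  S -> B T1 | T0 A | T0 T1
  A -> T0 B | T0 T1
  B -> T0 T1 | b
  T0 -> b
  T1 -> a

Fill CYK table bottom-up:
  T[0,0] 'b' = {B,T0}  orig:{B}
  T[1,1] 'a' = {T1}  orig:{}
  T[2,2] 'b' = {B,T0}  orig:{B}
  T[0,1] 'ba' = {A,B,S}
  T[1,2] 'ab' = ∅
  T[0,2] 'bab' = ∅

S ∉ T[0,2] ⇒ NO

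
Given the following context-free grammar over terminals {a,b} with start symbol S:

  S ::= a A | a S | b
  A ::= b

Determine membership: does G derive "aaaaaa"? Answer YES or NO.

CNF form of G:
  S -> T0 A | T0 S | b
  A -> b
  T0 -> a

Fill CYK table bottom-up:
  cell(0,0) a: {T0}  orig:{}
  cell(1,1) a: {T0}  orig:{}
  cell(2,2) a: {T0}  orig:{}
  cell(3,3) a: {T0}  orig:{}
  cell(4,4) a: {T0}  orig:{}
  cell(5,5) a: {T0}  orig:{}
  cell(0,1) aa: ∅
  cell(1,2) aa: ∅
  cell(2,3) aa: ∅
  cell(3,4) aa: ∅
  cell(4,5) aa: ∅
  cell(0,2) aaa: ∅
  cell(1,3) aaa: ∅
  cell(2,4) aaa: ∅
  cell(3,5) aaa: ∅
  cell(0,3) aaaa: ∅
  cell(1,4) aaaa: ∅
  cell(2,5) aaaa: ∅
  cell(0,4) aaaaa: ∅
  cell(1,5) aaaaa: ∅
  cell(0,5) aaaaaa: ∅

S ∉ T[0,5] ⇒ NO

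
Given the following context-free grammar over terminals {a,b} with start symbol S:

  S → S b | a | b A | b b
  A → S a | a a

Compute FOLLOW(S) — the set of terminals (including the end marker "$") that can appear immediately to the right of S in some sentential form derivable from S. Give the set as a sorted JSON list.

FIRST iteration:
pass 1:
  A via A→a a: +{a}
  S via S→a: +{a}
  S via S→b A: +{b}
  FIRST[S]={a,b}  FIRST[A]={a}
pass 2:
  A via A→S a: +{b}
  FIRST[S]={a,b}  FIRST[A]={a,b}
pass 3: (no change)
  FIRST[S]={a,b}  FIRST[A]={a,b}

Compute FOLLOW by fixpoint:
initialize: $ ∈ FOLLOW(S)
iter 1:
  A→S a: FOLLOW(S) ⊇ FIRST(a) = {a}; new: +{a}
  S→S b: FOLLOW(S) ⊇ FIRST(b) = {b}; new: +{b}
  S→b A: FOLLOW(A) ⊇ FOLLOW(S) ⊇ {$,a,b}; new: +{$,a,b}
  FOLLOW(S)={$,a,b}  FOLLOW(A)={$,a,b}
iter 2: (stable)
  FOLLOW(S)={$,a,b}  FOLLOW(A)={$,a,b}

FOLLOW(S) = ["$", "a", "b"]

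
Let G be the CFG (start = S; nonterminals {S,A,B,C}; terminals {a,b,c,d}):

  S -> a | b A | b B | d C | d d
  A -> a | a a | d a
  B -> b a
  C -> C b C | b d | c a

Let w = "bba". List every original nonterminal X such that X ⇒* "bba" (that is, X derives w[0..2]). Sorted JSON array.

Convert to CNF:
  S -> T1 C | T1 T1 | T2 A | T2 B | a
  A -> T0 T0 | T1 T0 | a
  B -> T2 T0
  C -> C X4 | T2 T1 | T3 T0
  T0 -> a
  T1 -> d
  T2 -> b
  T3 -> c
  X4 -> T2 C

Fill CYK table bottom-up — only the sub-triangle for w[0..2]:
  T[0,0] 'b' = {T2}  orig:{}
  T[1,1] 'b' = {T2}  orig:{}
  T[2,2] 'a' = {A,S,T0}  orig:{A,S}
  T[0,1] 'bb' = ∅
  T[1,2] 'ba' = {B,S}
  T[0,2] 'bba' = {S}

Original NTs in T[0,2] deriving "bba": ["S"]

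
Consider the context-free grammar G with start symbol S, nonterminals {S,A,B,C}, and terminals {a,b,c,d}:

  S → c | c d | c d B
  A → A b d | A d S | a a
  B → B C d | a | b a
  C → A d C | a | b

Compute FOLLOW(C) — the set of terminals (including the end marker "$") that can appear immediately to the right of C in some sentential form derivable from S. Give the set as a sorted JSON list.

FIRST sets, iterate to fixpoint:
round 1:
  A via A→a a: +{a}
  B via B→a: +{a}
  B via B→b a: +{b}
  C via C→A d C: +{a}
  C via C→b: +{b}
  S via S→c: +{c}
  FIRST(S)={c}  FIRST(A)={a}  FIRST(B)={a,b}  FIRST(C)={a,b}
round 2: (stable)
  FIRST(S)={c}  FIRST(A)={a}  FIRST(B)={a,b}  FIRST(C)={a,b}

FOLLOW sets:
FOLLOW(S) := {$}
[1]
  A→A b d: FOLLOW(A) ⊇ FIRST(b) = {b}; new: +{b}
  A→A d S: FOLLOW(A) ⊇ FIRST(d) = {d}; new: +{d}
  A→A d S: FOLLOW(S) ⊇ FOLLOW(A) ⊇ {b,d}; new: +{b,d}
  B→B C d: FOLLOW(B) ⊇ FIRST(C) = {a,b}; new: +{a,b}
  B→B C d: FOLLOW(C) ⊇ FIRST(d) = {d}; new: +{d}
  S→c d B: FOLLOW(B) ⊇ FOLLOW(S) ⊇ {$,b,d}; new: +{$,d}
  FOLLOW[S]={$,b,d}  FOLLOW[A]={b,d}  FOLLOW[B]={$,a,b,d}  FOLLOW[C]={d}
[2] — fixpoint
  FOLLOW[S]={$,b,d}  FOLLOW[A]={b,d}  FOLLOW[B]={$,a,b,d}  FOLLOW[C]={d}

FOLLOW(C) = ["d"]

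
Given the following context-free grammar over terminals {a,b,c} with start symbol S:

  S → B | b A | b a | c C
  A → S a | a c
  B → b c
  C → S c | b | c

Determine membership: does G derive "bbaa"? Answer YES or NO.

CNF form of G:
  S -> T1 C | T2 A | T2 T0 | T2 T1
  A -> S T0 | T0 T1
  B -> T2 T1
  C -> S T1 | b | c
  T0 -> a
  T1 -> c
  T2 -> b

CYK fill:
  cell(0,0) b: {C,T2}  orig:{C}
  cell(1,1) b: {C,T2}  orig:{C}
  cell(2,2) a: {T0}  orig:{}
  cell(3,3) a: {T0}  orig:{}
  cell(0,1) bb: ∅
  cell(1,2) ba: {S}
  cell(2,3) aa: ∅
  cell(0,2) bba: ∅
  cell(1,3) baa: {A}
  cell(0,3) bbaa: {S}

S ∈ T[0,3] ⇒ YES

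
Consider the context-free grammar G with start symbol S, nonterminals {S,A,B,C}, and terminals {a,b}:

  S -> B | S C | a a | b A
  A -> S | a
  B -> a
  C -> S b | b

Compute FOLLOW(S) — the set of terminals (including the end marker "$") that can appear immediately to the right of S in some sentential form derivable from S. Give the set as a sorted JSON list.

Compute FIRST by fixpoint:
iter 1:
  A via A→a: +{a}
  B via B→a: +{a}
  C via C→b: +{b}
  S via S→B: +{a}
  S via S→b A: +{b}
  FIRST[S]={a,b}  FIRST[A]={a}  FIRST[B]={a}  FIRST[C]={b}
iter 2:
  A via A→S: +{b}
  C via C→S b: +{a}
  FIRST[S]={a,b}  FIRST[A]={a,b}  FIRST[B]={a}  FIRST[C]={a,b}
iter 3: — fixpoint
  FIRST[S]={a,b}  FIRST[A]={a,b}  FIRST[B]={a}  FIRST[C]={a,b}

FOLLOW iteration:
FOLLOW(S) := {$}
[1]
  C→S b: FOLLOW(S) ⊇ FIRST(b) = {b}; new: +{b}
  S→B: FOLLOW(B) ⊇ FOLLOW(S) ⊇ {$,b}; new: +{$,b}
  S→S C: FOLLOW(S) ⊇ FIRST(C) = {a,b}; new: +{a}
  S→S C: FOLLOW(C) ⊇ FOLLOW(S) ⊇ {$,a,b}; new: +{$,a,b}
  S→b A: FOLLOW(A) ⊇ FOLLOW(S) ⊇ {$,a,b}; new: +{$,a,b}
  FOLLOW(S)={$,a,b}  FOLLOW(A)={$,a,b}  FOLLOW(B)={$,b}  FOLLOW(C)={$,a,b}
[2]
  S→B: FOLLOW(B) ⊇ FOLLOW(S) ⊇ {$,a,b}; new: +{a}
  FOLLOW(S)={$,a,b}  FOLLOW(A)={$,a,b}  FOLLOW(B)={$,a,b}  FOLLOW(C)={$,a,b}
[3] (stable)
  FOLLOW(S)={$,a,b}  FOLLOW(A)={$,a,b}  FOLLOW(B)={$,a,b}  FOLLOW(C)={$,a,b}

FOLLOW(S) = ["$", "a", "b"]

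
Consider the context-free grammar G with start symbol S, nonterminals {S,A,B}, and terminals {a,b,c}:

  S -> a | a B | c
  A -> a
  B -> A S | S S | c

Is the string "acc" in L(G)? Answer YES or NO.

Convert to CNF:
  S -> T0 B | a | c
  A -> a
  B -> A S | S S | c
  T0 -> a

CYK fill:
  T[0,0] 'a' = {A,S,T0}  orig:{A,S}
  T[1,1] 'c' = {B,S}
  T[2,2] 'c' = {B,S}
  T[0,1] 'ac' = {B,S}
  T[1,2] 'cc' = {B}
  T[0,2] 'acc' = {B,S}

S ∈ T[0,2] ⇒ YES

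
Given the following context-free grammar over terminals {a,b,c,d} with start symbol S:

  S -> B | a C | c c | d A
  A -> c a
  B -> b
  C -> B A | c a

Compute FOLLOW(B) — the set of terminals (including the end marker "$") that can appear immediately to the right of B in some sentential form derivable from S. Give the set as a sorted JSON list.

FIRST iteration:
[1]
  A via A→c a: +{c}
  B via B→b: +{b}
  C via C→B A: +{b}
  C via C→c a: +{c}
  S via S→B: +{b}
  S via S→a C: +{a}
  S via S→c c: +{c}
  S via S→d A: +{d}
  S: {a,b,c,d}  A: {c}  B: {b}  C: {b,c}
[2] (stable)
  S: {a,b,c,d}  A: {c}  B: {b}  C: {b,c}

FOLLOW iteration:
initialize: $ ∈ FOLLOW(S)
[1]
  C→B A: FOLLOW(B) ⊇ FIRST(A) = {c}; new: +{c}
  S→B: FOLLOW(B) ⊇ FOLLOW(S) ⊇ {$}; new: +{$}
  S→a C: FOLLOW(C) ⊇ FOLLOW(S) ⊇ {$}; new: +{$}
  S→d A: FOLLOW(A) ⊇ FOLLOW(S) ⊇ {$}; new: +{$}
  S: {$}  A: {$}  B: {$,c}  C: {$}
[2] done
  S: {$}  A: {$}  B: {$,c}  C: {$}

FOLLOW(B) = ["$", "c"]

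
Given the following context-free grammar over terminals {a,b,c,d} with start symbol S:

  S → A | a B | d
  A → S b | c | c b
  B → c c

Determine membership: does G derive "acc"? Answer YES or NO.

Convert to CNF:
  S -> S T0 | T1 T0 | T2 B | c | d
  A -> S T0 | T1 T0 | c
  B -> T1 T1
  T0 -> b
  T1 -> c
  T2 -> a

CYK table (by increasing span):
  [0..0]={T2}  "a"  orig:{}
  [1..1]={A,S,T1}  "c"  orig:{A,S}
  [2..2]={A,S,T1}  "c"  orig:{A,S}
  [0..1]=∅  "ac"
  [1..2]={B}  "cc"
  [0..2]={S}  "acc"

S ∈ T[0,2] ⇒ YES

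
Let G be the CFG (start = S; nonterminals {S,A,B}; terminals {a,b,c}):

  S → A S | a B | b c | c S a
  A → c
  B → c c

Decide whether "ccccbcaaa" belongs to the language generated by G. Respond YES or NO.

Convert to CNF:
  S -> A S | T0 X3 | T1 B | T2 T0
  A -> c
  B -> T0 T0
  T0 -> c
  T1 -> a
  T2 -> b
  X3 -> S T1

Fill CYK table bottom-up:
  T[0,0] 'c' = {A,T0}  orig:{A}
  T[1,1] 'c' = {A,T0}  orig:{A}
  T[2,2] 'c' = {A,T0}  orig:{A}
  T[3,3] 'c' = {A,T0}  orig:{A}
  T[4,4] 'b' = {T2}  orig:{}
  T[5,5] 'c' = {A,T0}  orig:{A}
  T[6,6] 'a' = {T1}  orig:{}
  T[7,7] 'a' = {T1}  orig:{}
  T[8,8] 'a' = {T1}  orig:{}
  T[0,1] 'cc' = {B}
  T[1,2] 'cc' = {B}
  T[2,3] 'cc' = {B}
  T[3,4] 'cb' = ∅
  T[4,5] 'bc' = {S}
  T[5,6] 'ca' = ∅
  T[6,7] 'aa' = ∅
  T[7,8] 'aa' = ∅
  T[0,2] 'ccc' = ∅
  T[1,3] 'ccc' = ∅
  T[2,4] 'ccb' = ∅
  T[3,5] 'cbc' = {S}
  T[4,6] 'bca' = {X3}  orig:{}
  T[5,7] 'caa' = ∅
  T[6,8] 'aaa' = ∅
  T[0,3] 'cccc' = ∅
  T[1,4] 'cccb' = ∅
  T[2,5] 'ccbc' = {S}
  T[3,6] 'cbca' = {S,X3}  orig:{S}
  T[4,7] 'bcaa' = ∅
  T[5,8] 'caaa' = ∅
  T[0,4] 'ccccb' = ∅
  T[1,5] 'cccbc' = {S}
  T[2,6] 'ccbca' = {S,X3}  orig:{S}
  T[3,7] 'cbcaa' = {X3}  orig:{}
  T[4,8] 'bcaaa' = ∅
  T[0,5] 'ccccbc' = {S}
  T[1,6] 'cccbca' = {S,X3}  orig:{S}
  T[2,7] 'ccbcaa' = {S,X3}  orig:{S}
  T[3,8] 'cbcaaa' = ∅
  T[0,6] 'ccccbca' = {S,X3}  orig:{S}
  T[1,7] 'cccbcaa' = {S,X3}  orig:{S}
  T[2,8] 'ccbcaaa' = {X3}  orig:{}
  T[0,7] 'ccccbcaa' = {S,X3}  orig:{S}
  T[1,8] 'cccbcaaa' = {S,X3}  orig:{S}
  T[0,8] 'ccccbcaaa' = {S,X3}  orig:{S}

S ∈ T[0,8] ⇒ YES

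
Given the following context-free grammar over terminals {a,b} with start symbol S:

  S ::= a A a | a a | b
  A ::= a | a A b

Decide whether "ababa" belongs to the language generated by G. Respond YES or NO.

CNF form of G:
  S -> T0 T0 | T0 X3 | b
  A -> T0 X2 | a
  T0 -> a
  T1 -> b
  X2 -> A T1
  X3 -> A T0

Fill CYK table bottom-up:
  [0..0]={A,T0}  "a"  orig:{A}
  [1..1]={S,T1}  "b"  orig:{S}
  [2..2]={A,T0}  "a"  orig:{A}
  [3..3]={S,T1}  "b"  orig:{S}
  [4..4]={A,T0}  "a"  orig:{A}
  [0..1]={X2}  "ab"  orig:{}
  [1..2]=∅  "ba"
  [2..3]={X2}  "ab"  orig:{}
  [3..4]=∅  "ba"
  [0..2]=∅  "aba"
  [1..3]=∅  "bab"
  [2..4]=∅  "aba"
  [0..3]=∅  "abab"
  [1..4]=∅  "baba"
  [0..4]=∅  "ababa"

S ∉ T[0,4] ⇒ NO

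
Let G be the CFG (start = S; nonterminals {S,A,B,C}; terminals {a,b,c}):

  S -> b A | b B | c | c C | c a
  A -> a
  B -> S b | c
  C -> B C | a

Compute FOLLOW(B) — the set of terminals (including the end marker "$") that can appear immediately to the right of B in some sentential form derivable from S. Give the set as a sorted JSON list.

FIRST iteration:
[1]
  A via A→a: +{a}
  B via B→c: +{c}
  C via C→B C: +{c}
  C via C→a: +{a}
  S via S→b A: +{b}
  S via S→c: +{c}
  FIRST[S]={b,c}  FIRST[A]={a}  FIRST[B]={c}  FIRST[C]={a,c}
[2]
  B via B→S b: +{b}
  C via C→B C: +{b}
  FIRST[S]={b,c}  FIRST[A]={a}  FIRST[B]={b,c}  FIRST[C]={a,b,c}
[3] done
  FIRST[S]={b,c}  FIRST[A]={a}  FIRST[B]={b,c}  FIRST[C]={a,b,c}

Compute FOLLOW by fixpoint:
FOLLOW(S) := {$}
iter 1:
  B→S b: FOLLOW(S) ⊇ FIRST(b) = {b}; new: +{b}
  C→B C: FOLLOW(B) ⊇ FIRST(C) = {a,b,c}; new: +{a,b,c}
  S→b A: FOLLOW(A) ⊇ FOLLOW(S) ⊇ {$,b}; new: +{$,b}
  S→b B: FOLLOW(B) ⊇ FOLLOW(S) ⊇ {$,b}; new: +{$}
  S→c C: FOLLOW(C) ⊇ FOLLOW(S) ⊇ {$,b}; new: +{$,b}
  FOLLOW[S]={$,b}  FOLLOW[A]={$,b}  FOLLOW[B]={$,a,b,c}  FOLLOW[C]={$,b}
iter 2: (stable)
  FOLLOW[S]={$,b}  FOLLOW[A]={$,b}  FOLLOW[B]={$,a,b,c}  FOLLOW[C]={$,b}

FOLLOW(B) = ["$", "a", "b", "c"]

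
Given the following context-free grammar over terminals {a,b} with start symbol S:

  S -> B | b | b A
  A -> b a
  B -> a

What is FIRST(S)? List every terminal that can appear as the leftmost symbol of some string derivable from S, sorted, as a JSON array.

FIRST sets, iterate to fixpoint:
[1]
  A via A→b a: +{b}
  B via B→a: +{a}
  S via S→B: +{a}
  S via S→b: +{b}
  S: {a,b}  A: {b}  B: {a}
[2] — fixpoint
  S: {a,b}  A: {b}  B: {a}

FIRST(S) = ["a", "b"]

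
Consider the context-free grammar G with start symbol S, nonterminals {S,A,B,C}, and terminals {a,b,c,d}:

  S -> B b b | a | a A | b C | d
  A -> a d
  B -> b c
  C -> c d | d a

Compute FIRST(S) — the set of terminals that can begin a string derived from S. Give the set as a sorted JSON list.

FIRST sets, iterate to fixpoint:
[1]
  A via A→a d: +{a}
  B via B→b c: +{b}
  C via C→c d: +{c}
  C via C→d a: +{d}
  S via S→B b b: +{b}
  S via S→a: +{a}
  S via S→d: +{d}
  FIRST[S]={a,b,d}  FIRST[A]={a}  FIRST[B]={b}  FIRST[C]={c,d}
[2] — fixpoint
  FIRST[S]={a,b,d}  FIRST[A]={a}  FIRST[B]={b}  FIRST[C]={c,d}

FIRST(S) = ["a", "b", "d"]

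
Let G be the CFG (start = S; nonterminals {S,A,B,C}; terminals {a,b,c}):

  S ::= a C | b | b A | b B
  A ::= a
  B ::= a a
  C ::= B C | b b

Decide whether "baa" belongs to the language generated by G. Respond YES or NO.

Convert to CNF:
  S -> T0 C | T1 A | T1 B | b
  A -> a
  B -> T0 T0
  C -> B C | T1 T1
  T0 -> a
  T1 -> b

CYK table (by increasing span):
  T[0,0] 'b' = {S,T1}  orig:{S}
  T[1,1] 'a' = {A,T0}  orig:{A}
  T[2,2] 'a' = {A,T0}  orig:{A}
  T[0,1] 'ba' = {S}
  T[1,2] 'aa' = {B}
  T[0,2] 'baa' = {S}

S ∈ T[0,2] ⇒ YES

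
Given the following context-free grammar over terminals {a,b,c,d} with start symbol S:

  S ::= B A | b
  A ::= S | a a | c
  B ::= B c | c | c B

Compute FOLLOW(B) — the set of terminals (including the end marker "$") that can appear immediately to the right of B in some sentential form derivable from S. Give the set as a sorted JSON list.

FIRST iteration:
round 1:
  A via A→a a: +{a}
  A via A→c: +{c}
  B via B→c: +{c}
  S via S→B A: +{c}
  S via S→b: +{b}
  FIRST[S]={b,c}  FIRST[A]={a,c}  FIRST[B]={c}
round 2:
  A via A→S: +{b}
  FIRST[S]={b,c}  FIRST[A]={a,b,c}  FIRST[B]={c}
round 3: — fixpoint
  FIRST[S]={b,c}  FIRST[A]={a,b,c}  FIRST[B]={c}

Compute FOLLOW by fixpoint:
seed FOLLOW(S) with $
pass 1:
  B→B c: FOLLOW(B) ⊇ FIRST(c) = {c}; new: +{c}
  S→B A: FOLLOW(B) ⊇ FIRST(A) = {a,b,c}; new: +{a,b}
  S→B A: FOLLOW(A) ⊇ FOLLOW(S) ⊇ {$}; new: +{$}
  FOLLOW(S)={$}  FOLLOW(A)={$}  FOLLOW(B)={a,b,c}
pass 2: — fixpoint
  FOLLOW(S)={$}  FOLLOW(A)={$}  FOLLOW(B)={a,b,c}

FOLLOW(B) = ["a", "b", "c"]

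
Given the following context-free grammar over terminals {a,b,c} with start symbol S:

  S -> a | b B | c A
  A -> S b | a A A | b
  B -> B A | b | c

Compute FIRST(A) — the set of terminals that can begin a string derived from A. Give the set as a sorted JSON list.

FIRST sets, iterate to fixpoint:
iter 1:
  A via A→a A A: +{a}
  A via A→b: +{b}
  B via B→b: +{b}
  B via B→c: +{c}
  S via S→a: +{a}
  S via S→b B: +{b}
  S via S→c A: +{c}
  S: {a,b,c}  A: {a,b}  B: {b,c}
iter 2:
  A via A→S b: +{c}
  S: {a,b,c}  A: {a,b,c}  B: {b,c}
iter 3: done
  S: {a,b,c}  A: {a,b,c}  B: {b,c}

FIRST(A) = ["a", "b", "c"]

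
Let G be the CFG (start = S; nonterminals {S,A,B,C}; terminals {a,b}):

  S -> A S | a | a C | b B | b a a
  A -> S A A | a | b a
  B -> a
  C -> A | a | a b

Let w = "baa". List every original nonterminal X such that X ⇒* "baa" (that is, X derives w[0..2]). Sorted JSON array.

Convert to CNF:
  S -> A S | T0 B | T0 X4 | T1 C | a
  A -> S X2 | T0 T1 | a
  B -> a
  C -> S X3 | T0 T1 | T1 T0 | a
  T0 -> b
  T1 -> a
  X2 -> A A
  X3 -> A A
  X4 -> T1 T1

CYK table (by increasing span) (cells [i..j] with 0 ≤ i ≤ j ≤ 2 only):
  cell(0,0) b: {T0}  orig:{}
  cell(1,1) a: {A,B,C,S,T1}  orig:{A,B,C,S}
  cell(2,2) a: {A,B,C,S,T1}  orig:{A,B,C,S}
  cell(0,1) ba: {A,C,S}
  cell(1,2) aa: {S,X2,X3,X4}  orig:{S}
  cell(0,2) baa: {S,X2,X3}  orig:{S}

Original NTs in T[0,2] deriving "baa": ["S"]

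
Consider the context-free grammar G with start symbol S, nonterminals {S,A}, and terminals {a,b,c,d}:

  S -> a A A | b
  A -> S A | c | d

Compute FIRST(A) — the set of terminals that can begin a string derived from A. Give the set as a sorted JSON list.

FIRST sets, iterate to fixpoint:
iter 1:
  A via A→c: +{c}
  A via A→d: +{d}
  S via S→a A A: +{a}
  S via S→b: +{b}
  S: {a,b}  A: {c,d}
iter 2:
  A via A→S A: +{a,b}
  S: {a,b}  A: {a,b,c,d}
iter 3: done
  S: {a,b}  A: {a,b,c,d}

FIRST(A) = ["a", "b", "c", "d"]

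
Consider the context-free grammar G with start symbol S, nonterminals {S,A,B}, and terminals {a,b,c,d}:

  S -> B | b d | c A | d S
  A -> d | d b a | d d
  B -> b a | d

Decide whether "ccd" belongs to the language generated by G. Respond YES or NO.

CNF form of G:
  S -> T0 S | T1 T0 | T1 T2 | T3 A | d
  A -> T0 T0 | T0 X4 | d
  B -> T1 T2 | d
  T0 -> d
  T1 -> b
  T2 -> a
  T3 -> c
  X4 -> T1 T2

CYK fill:
  T[0,0] 'c' = {T3}  orig:{}
  T[1,1] 'c' = {T3}  orig:{}
  T[2,2] 'd' = {A,B,S,T0}  orig:{A,B,S}
  T[0,1] 'cc' = ∅
  T[1,2] 'cd' = {S}
  T[0,2] 'ccd' = ∅

S ∉ T[0,2] ⇒ NO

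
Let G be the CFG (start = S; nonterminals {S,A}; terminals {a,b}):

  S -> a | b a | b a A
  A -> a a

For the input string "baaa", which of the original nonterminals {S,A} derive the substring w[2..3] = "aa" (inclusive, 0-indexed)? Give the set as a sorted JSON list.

CNF form of G:
  S -> T1 T0 | T1 X2 | a
  A -> T0 T0
  T0 -> a
  T1 -> b
  X2 -> T0 A

Fill CYK table bottom-up — only the sub-triangle for w[2..3]:
  T[2,2] 'a' = {S,T0}  orig:{S}
  T[3,3] 'a' = {S,T0}  orig:{S}
  T[2,3] 'aa' = {A}

Original NTs in T[2,3] deriving "aa": ["A"]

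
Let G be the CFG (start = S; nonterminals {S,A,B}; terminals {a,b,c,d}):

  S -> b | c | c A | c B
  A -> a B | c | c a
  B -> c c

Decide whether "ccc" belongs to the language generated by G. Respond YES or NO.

Convert to CNF:
  S -> T1 A | T1 B | b | c
  A -> T0 B | T1 T0 | c
  B -> T1 T1
  T0 -> a
  T1 -> c

Fill CYK table bottom-up:
  cell(0,0) c: {A,S,T1}  orig:{A,S}
  cell(1,1) c: {A,S,T1}  orig:{A,S}
  cell(2,2) c: {A,S,T1}  orig:{A,S}
  cell(0,1) cc: {B,S}
  cell(1,2) cc: {B,S}
  cell(0,2) ccc: {S}

S ∈ T[0,2] ⇒ YES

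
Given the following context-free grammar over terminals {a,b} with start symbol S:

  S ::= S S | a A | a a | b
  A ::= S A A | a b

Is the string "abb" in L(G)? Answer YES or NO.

Convert to CNF:
  S -> S S | T0 A | T0 T0 | b
  A -> S X2 | T0 T1
  T0 -> a
  T1 -> b
  X2 -> A A

Fill CYK table bottom-up:
  [0..0]={T0}  "a"  orig:{}
  [1..1]={S,T1}  "b"  orig:{S}
  [2..2]={S,T1}  "b"  orig:{S}
  [0..1]={A}  "ab"
  [1..2]={S}  "bb"
  [0..2]=∅  "abb"

S ∉ T[0,2] ⇒ NO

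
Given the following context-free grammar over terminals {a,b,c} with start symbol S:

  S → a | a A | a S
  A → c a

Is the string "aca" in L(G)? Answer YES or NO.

CNF form of G:
  S -> T1 A | T1 S | a
  A -> T0 T1
  T0 -> c
  T1 -> a

CYK table (by increasing span):
  cell(0,0) a: {S,T1}  orig:{S}
  cell(1,1) c: {T0}  orig:{}
  cell(2,2) a: {S,T1}  orig:{S}
  cell(0,1) ac: ∅
  cell(1,2) ca: {A}
  cell(0,2) aca: {S}

S ∈ T[0,2] ⇒ YES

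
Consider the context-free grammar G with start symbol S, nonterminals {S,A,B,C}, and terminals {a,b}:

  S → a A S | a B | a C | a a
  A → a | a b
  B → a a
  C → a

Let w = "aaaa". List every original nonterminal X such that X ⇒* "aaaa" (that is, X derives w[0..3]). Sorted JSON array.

Convert to CNF:
  S -> T0 B | T0 C | T0 T0 | T0 X2
  A -> T0 T1 | a
  B -> T0 T0
  C -> a
  T0 -> a
  T1 -> b
  X2 -> A S

Fill CYK table bottom-up (cells [i..j] with 0 ≤ i ≤ j ≤ 3 only):
  T[0,0] 'a' = {A,C,T0}  orig:{A,C}
  T[1,1] 'a' = {A,C,T0}  orig:{A,C}
  T[2,2] 'a' = {A,C,T0}  orig:{A,C}
  T[3,3] 'a' = {A,C,T0}  orig:{A,C}
  T[0,1] 'aa' = {B,S}
  T[1,2] 'aa' = {B,S}
  T[2,3] 'aa' = {B,S}
  T[0,2] 'aaa' = {S,X2}  orig:{S}
  T[1,3] 'aaa' = {S,X2}  orig:{S}
  T[0,3] 'aaaa' = {S,X2}  orig:{S}

Original NTs in T[0,3] deriving "aaaa": ["S"]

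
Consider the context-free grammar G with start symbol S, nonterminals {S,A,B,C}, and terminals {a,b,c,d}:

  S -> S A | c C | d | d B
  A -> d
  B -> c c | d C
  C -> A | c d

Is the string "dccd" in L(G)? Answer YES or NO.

Convert to CNF:
  S -> S A | T0 C | T1 B | d
  A -> d
  B -> T0 T0 | T1 C
  C -> T0 T1 | d
  T0 -> c
  T1 -> d

Fill CYK table bottom-up:
  [0..0]={A,C,S,T1}  "d"  orig:{A,C,S}
  [1..1]={T0}  "c"  orig:{}
  [2..2]={T0}  "c"  orig:{}
  [3..3]={A,C,S,T1}  "d"  orig:{A,C,S}
  [0..1]=∅  "dc"
  [1..2]={B}  "cc"
  [2..3]={C,S}  "cd"
  [0..2]={S}  "dcc"
  [1..3]={S}  "ccd"
  [0..3]={S}  "dccd"

S ∈ T[0,3] ⇒ YES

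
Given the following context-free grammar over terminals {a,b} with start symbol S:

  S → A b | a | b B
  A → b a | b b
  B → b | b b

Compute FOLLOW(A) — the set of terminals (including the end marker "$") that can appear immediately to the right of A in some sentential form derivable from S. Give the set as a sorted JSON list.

FIRST iteration:
iter 1:
  A via A→b a: +{b}
  B via B→b: +{b}
  S via S→A b: +{b}
  S via S→a: +{a}
  S: {a,b}  A: {b}  B: {b}
iter 2: (stable)
  S: {a,b}  A: {b}  B: {b}

FOLLOW iteration:
initialize: $ ∈ FOLLOW(S)
iter 1:
  S→A b: FOLLOW(A) ⊇ FIRST(b) = {b}; new: +{b}
  S→b B: FOLLOW(B) ⊇ FOLLOW(S) ⊇ {$}; new: +{$}
  FOLLOW[S]={$}  FOLLOW[A]={b}  FOLLOW[B]={$}
iter 2: done
  FOLLOW[S]={$}  FOLLOW[A]={b}  FOLLOW[B]={$}

FOLLOW(A) = ["b"]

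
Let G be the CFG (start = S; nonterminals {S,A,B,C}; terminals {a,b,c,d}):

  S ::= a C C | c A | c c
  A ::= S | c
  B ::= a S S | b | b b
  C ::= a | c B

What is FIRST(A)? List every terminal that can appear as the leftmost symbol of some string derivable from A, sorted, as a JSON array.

Compute FIRST by fixpoint:
[1]
  A via A→c: +{c}
  B via B→a S S: +{a}
  B via B→b: +{b}
  C via C→a: +{a}
  C via C→c B: +{c}
  S via S→a C C: +{a}
  S via S→c A: +{c}
  FIRST(S)={a,c}  FIRST(A)={c}  FIRST(B)={a,b}  FIRST(C)={a,c}
[2]
  A via A→S: +{a}
  FIRST(S)={a,c}  FIRST(A)={a,c}  FIRST(B)={a,b}  FIRST(C)={a,c}
[3] (no change)
  FIRST(S)={a,c}  FIRST(A)={a,c}  FIRST(B)={a,b}  FIRST(C)={a,c}

FIRST(A) = ["a", "c"]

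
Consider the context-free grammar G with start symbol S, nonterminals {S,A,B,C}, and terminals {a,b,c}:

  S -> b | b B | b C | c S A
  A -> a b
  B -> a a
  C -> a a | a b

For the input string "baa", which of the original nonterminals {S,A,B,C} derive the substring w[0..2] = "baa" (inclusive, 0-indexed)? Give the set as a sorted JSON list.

CNF form of G:
  S -> T1 B | T1 C | T2 X3 | b
  A -> T0 T1
  B -> T0 T0
  C -> T0 T0 | T0 T1
  T0 -> a
  T1 -> b
  T2 -> c
  X3 -> S A

Fill CYK table bottom-up (cells [i..j] with 0 ≤ i ≤ j ≤ 2 only):
  T[0,0] 'b' = {S,T1}  orig:{S}
  T[1,1] 'a' = {T0}  orig:{}
  T[2,2] 'a' = {T0}  orig:{}
  T[0,1] 'ba' = ∅
  T[1,2] 'aa' = {B,C}
  T[0,2] 'baa' = {S}

Original NTs in T[0,2] deriving "baa": ["S"]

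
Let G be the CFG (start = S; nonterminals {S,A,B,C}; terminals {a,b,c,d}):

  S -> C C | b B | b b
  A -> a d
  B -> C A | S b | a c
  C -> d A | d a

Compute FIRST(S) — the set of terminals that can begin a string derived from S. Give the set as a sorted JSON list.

Compute FIRST by fixpoint:
round 1:
  A via A→a d: +{a}
  B via B→a c: +{a}
  C via C→d A: +{d}
  S via S→C C: +{d}
  S via S→b B: +{b}
  S: {b,d}  A: {a}  B: {a}  C: {d}
round 2:
  B via B→C A: +{d}
  B via B→S b: +{b}
  S: {b,d}  A: {a}  B: {a,b,d}  C: {d}
round 3: done
  S: {b,d}  A: {a}  B: {a,b,d}  C: {d}

FIRST(S) = ["b", "d"]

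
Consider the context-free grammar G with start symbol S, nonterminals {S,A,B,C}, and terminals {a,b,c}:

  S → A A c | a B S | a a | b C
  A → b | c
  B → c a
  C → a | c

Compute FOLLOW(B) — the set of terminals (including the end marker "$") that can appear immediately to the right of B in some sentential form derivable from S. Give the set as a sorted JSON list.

FIRST sets, iterate to fixpoint:
round 1:
  A via A→b: +{b}
  A via A→c: +{c}
  B via B→c a: +{c}
  C via C→a: +{a}
  C via C→c: +{c}
  S via S→A A c: +{b,c}
  S via S→a B S: +{a}
  FIRST[S]={a,b,c}  FIRST[A]={b,c}  FIRST[B]={c}  FIRST[C]={a,c}
round 2: done
  FIRST[S]={a,b,c}  FIRST[A]={b,c}  FIRST[B]={c}  FIRST[C]={a,c}

FOLLOW sets:
initialize: $ ∈ FOLLOW(S)
pass 1:
  S→A A c: FOLLOW(A) ⊇ FIRST(A) = {b,c}; new: +{b,c}
  S→a B S: FOLLOW(B) ⊇ FIRST(S) = {a,b,c}; new: +{a,b,c}
  S→b C: FOLLOW(C) ⊇ FOLLOW(S) ⊇ {$}; new: +{$}
  FOLLOW[S]={$}  FOLLOW[A]={b,c}  FOLLOW[B]={a,b,c}  FOLLOW[C]={$}
pass 2: (no change)
  FOLLOW[S]={$}  FOLLOW[A]={b,c}  FOLLOW[B]={a,b,c}  FOLLOW[C]={$}

FOLLOW(B) = ["a", "b", "c"]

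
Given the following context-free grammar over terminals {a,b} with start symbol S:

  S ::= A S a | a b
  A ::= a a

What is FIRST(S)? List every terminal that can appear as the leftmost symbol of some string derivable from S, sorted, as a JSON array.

Compute FIRST by fixpoint:
[1]
  A via A→a a: +{a}
  S via S→A S a: +{a}
  FIRST(S)={a}  FIRST(A)={a}
[2] (stable)
  FIRST(S)={a}  FIRST(A)={a}

FIRST(S) = ["a"]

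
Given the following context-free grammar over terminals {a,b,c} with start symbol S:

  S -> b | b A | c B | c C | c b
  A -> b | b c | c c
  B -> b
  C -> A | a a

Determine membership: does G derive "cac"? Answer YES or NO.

CNF form of G:
  S -> T0 A | T1 B | T1 C | T1 T0 | b
  A -> T0 T1 | T1 T1 | b
  B -> b
  C -> T0 T1 | T1 T1 | T2 T2 | b
  T0 -> b
  T1 -> c
  T2 -> a

CYK fill:
  cell(0,0) c: {T1}  orig:{}
  cell(1,1) a: {T2}  orig:{}
  cell(2,2) c: {T1}  orig:{}
  cell(0,1) ca: ∅
  cell(1,2) ac: ∅
  cell(0,2) cac: ∅

S ∉ T[0,2] ⇒ NO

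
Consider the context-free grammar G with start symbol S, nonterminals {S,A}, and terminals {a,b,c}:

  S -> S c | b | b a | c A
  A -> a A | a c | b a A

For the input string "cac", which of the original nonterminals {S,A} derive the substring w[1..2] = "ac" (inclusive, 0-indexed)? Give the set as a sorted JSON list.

CNF form of G:
  S -> S T1 | T1 A | T2 T0 | b
  A -> T0 A | T0 T1 | T2 X3
  T0 -> a
  T1 -> c
  T2 -> b
  X3 -> T0 A

CYK fill (cells [i..j] with 1 ≤ i ≤ j ≤ 2 only):
  [1..1]={T0}  "a"  orig:{}
  [2..2]={T1}  "c"  orig:{}
  [1..2]={A}  "ac"

Original NTs in T[1,2] deriving "ac": ["A"]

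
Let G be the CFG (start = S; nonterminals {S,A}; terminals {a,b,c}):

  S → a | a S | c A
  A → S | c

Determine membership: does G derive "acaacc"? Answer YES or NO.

CNF form of G:
  S -> T0 S | T1 A | a
  A -> T0 S | T1 A | a | c
  T0 -> a
  T1 -> c

CYK table (by increasing span):
  cell(0,0) a: {A,S,T0}  orig:{A,S}
  cell(1,1) c: {A,T1}  orig:{A}
  cell(2,2) a: {A,S,T0}  orig:{A,S}
  cell(3,3) a: {A,S,T0}  orig:{A,S}
  cell(4,4) c: {A,T1}  orig:{A}
  cell(5,5) c: {A,T1}  orig:{A}
  cell(0,1) ac: ∅
  cell(1,2) ca: {A,S}
  cell(2,3) aa: {A,S}
  cell(3,4) ac: ∅
  cell(4,5) cc: {A,S}
  cell(0,2) aca: {A,S}
  cell(1,3) caa: {A,S}
  cell(2,4) aac: ∅
  cell(3,5) acc: {A,S}
  cell(0,3) acaa: {A,S}
  cell(1,4) caac: ∅
  cell(2,5) aacc: {A,S}
  cell(0,4) acaac: ∅
  cell(1,5) caacc: {A,S}
  cell(0,5) acaacc: {A,S}

S ∈ T[0,5] ⇒ YES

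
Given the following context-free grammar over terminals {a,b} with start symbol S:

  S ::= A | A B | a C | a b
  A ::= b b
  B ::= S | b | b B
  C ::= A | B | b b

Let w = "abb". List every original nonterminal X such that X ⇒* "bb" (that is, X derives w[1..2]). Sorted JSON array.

Convert to CNF:
  S -> A B | T0 T0 | T1 C | T1 T0
  A -> T0 T0
  B -> A B | T0 B | T0 T0 | T1 C | T1 T0 | b
  C -> A B | T0 B | T0 T0 | T1 C | T1 T0 | b
  T0 -> b
  T1 -> a

CYK fill, restricted to cells inside w[1..2]:
  T[1,1] 'b' = {B,C,T0}  orig:{B,C}
  T[2,2] 'b' = {B,C,T0}  orig:{B,C}
  T[1,2] 'bb' = {A,B,C,S}

Original NTs in T[1,2] deriving "bb": ["A", "B", "C", "S"]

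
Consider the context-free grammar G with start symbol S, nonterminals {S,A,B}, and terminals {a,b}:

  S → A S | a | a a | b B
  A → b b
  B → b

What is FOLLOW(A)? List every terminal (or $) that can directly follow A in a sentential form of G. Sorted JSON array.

FIRST sets, iterate to fixpoint:
[1]
  A via A→b b: +{b}
  B via B→b: +{b}
  S via S→A S: +{b}
  S via S→a: +{a}
  S: {a,b}  A: {b}  B: {b}
[2] — fixpoint
  S: {a,b}  A: {b}  B: {b}

FOLLOW iteration:
seed FOLLOW(S) with $
round 1:
  S→A S: FOLLOW(A) ⊇ FIRST(S) = {a,b}; new: +{a,b}
  S→b B: FOLLOW(B) ⊇ FOLLOW(S) ⊇ {$}; new: +{$}
  FOLLOW(S)={$}  FOLLOW(A)={a,b}  FOLLOW(B)={$}
round 2: (no change)
  FOLLOW(S)={$}  FOLLOW(A)={a,b}  FOLLOW(B)={$}

FOLLOW(A) = ["a", "b"]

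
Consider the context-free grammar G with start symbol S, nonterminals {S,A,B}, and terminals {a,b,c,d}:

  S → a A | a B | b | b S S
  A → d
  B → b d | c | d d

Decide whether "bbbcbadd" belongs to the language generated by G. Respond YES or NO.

CNF form of G:
  S -> T0 X3 | T2 A | T2 B | b
  A -> d
  B -> T0 T1 | T1 T1 | c
  T0 -> b
  T1 -> d
  T2 -> a
  X3 -> S S

Fill CYK table bottom-up:
  T[0,0] 'b' = {S,T0}  orig:{S}
  T[1,1] 'b' = {S,T0}  orig:{S}
  T[2,2] 'b' = {S,T0}  orig:{S}
  T[3,3] 'c' = {B}
  T[4,4] 'b' = {S,T0}  orig:{S}
  T[5,5] 'a' = {T2}  orig:{}
  T[6,6] 'd' = {A,T1}  orig:{A}
  T[7,7] 'd' = {A,T1}  orig:{A}
  T[0,1] 'bb' = {X3}  orig:{}
  T[1,2] 'bb' = {X3}  orig:{}
  T[2,3] 'bc' = ∅
  T[3,4] 'cb' = ∅
  T[4,5] 'ba' = ∅
  T[5,6] 'ad' = {S}
  T[6,7] 'dd' = {B}
  T[0,2] 'bbb' = {S}
  T[1,3] 'bbc' = ∅
  T[2,4] 'bcb' = ∅
  T[3,5] 'cba' = ∅
  T[4,6] 'bad' = {X3}  orig:{}
  T[5,7] 'add' = {S}
  T[0,3] 'bbbc' = ∅
  T[1,4] 'bbcb' = ∅
  T[2,5] 'bcba' = ∅
  T[3,6] 'cbad' = ∅
  T[4,7] 'badd' = {X3}  orig:{}
  T[0,4] 'bbbcb' = ∅
  T[1,5] 'bbcba' = ∅
  T[2,6] 'bcbad' = ∅
  T[3,7] 'cbadd' = ∅
  T[0,5] 'bbbcba' = ∅
  T[1,6] 'bbcbad' = ∅
  T[2,7] 'bcbadd' = ∅
  T[0,6] 'bbbcbad' = ∅
  T[1,7] 'bbcbadd' = ∅
  T[0,7] 'bbbcbadd' = ∅

S ∉ T[0,7] ⇒ NO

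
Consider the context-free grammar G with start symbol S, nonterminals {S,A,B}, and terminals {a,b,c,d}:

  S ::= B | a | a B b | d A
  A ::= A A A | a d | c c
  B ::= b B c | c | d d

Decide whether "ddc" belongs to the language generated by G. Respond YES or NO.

CNF form of G:
  S -> T0 X6 | T1 A | T1 T1 | T3 X7 | a | c
  A -> A X4 | T0 T1 | T2 T2
  B -> T1 T1 | T3 X5 | c
  T0 -> a
  T1 -> d
  T2 -> c
  T3 -> b
  X4 -> A A
  X5 -> B T2
  X6 -> B T3
  X7 -> B T2

CYK fill:
  [0..0]={T1}  "d"  orig:{}
  [1..1]={T1}  "d"  orig:{}
  [2..2]={B,S,T2}  "c"  orig:{B,S}
  [0..1]={B,S}  "dd"
  [1..2]=∅  "dc"
  [0..2]={X5,X7}  "ddc"  orig:{}

S ∉ T[0,2] ⇒ NO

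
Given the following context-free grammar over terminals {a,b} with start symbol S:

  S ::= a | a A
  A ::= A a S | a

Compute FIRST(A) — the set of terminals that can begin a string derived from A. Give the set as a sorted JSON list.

FIRST sets, iterate to fixpoint:
round 1:
  A via A→a: +{a}
  S via S→a: +{a}
  FIRST[S]={a}  FIRST[A]={a}
round 2: (no change)
  FIRST[S]={a}  FIRST[A]={a}

FIRST(A) = ["a"]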